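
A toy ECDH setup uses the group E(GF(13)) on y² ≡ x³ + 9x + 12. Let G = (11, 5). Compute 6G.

Double-and-add on 6 = (110)₂. Start with G = (11, 5) for the leading 1-bit.
double: tangent at (11, 5): λ = (3·11² + 9)/(2·5) ≡ 8/10. 10⁻¹ ≡ 4 (mod 13) since 10·4 = 40 ≡ 1, so λ ≡ 8·4 ≡ 6.
  x = λ² - 11 - 11 = 36 - 22 ≡ 1; y = λ·(11 - 1) - 5 ≡ 3. → (1, 3)
add G: (1, 3) + (11, 5). λ = (5 - 3)/(11 - 1) ≡ 2/10 mod 13. 10⁻¹ ≡ 4 (mod 13), so λ ≡ 8.
  x = λ² - 1 - 11 = 64 - 12 ≡ 0; y = λ·(1 - 0) - 3 ≡ 5. → (0, 5)
double: tangent at (0, 5): λ = (3·0² + 9)/(2·5) ≡ 9/10. 10⁻¹ ≡ 4 (mod 13), so λ ≡ 9·4 ≡ 10.
  x = λ² - 0 - 0 = 100 - 0 ≡ 9; y = λ·(0 - 9) - 5 ≡ 9. → (9, 9)

(9, 9)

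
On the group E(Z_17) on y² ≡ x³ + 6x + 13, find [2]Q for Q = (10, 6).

tangent at (10, 6): λ = (3·10² + 6)/(2·6) ≡ 0/12. 12⁻¹ ≡ 10 (mod 17), so λ ≡ 0·10 ≡ 0.
  x = λ² - 10 - 10 = 0 - 20 ≡ 14; y = λ·(10 - 14) - 6 ≡ 11. → (14, 11)

(14, 11)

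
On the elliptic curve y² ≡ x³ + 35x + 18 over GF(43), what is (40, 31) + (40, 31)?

(7, 2)

tangent at (40, 31): λ = (3·40² + 35)/(2·31) ≡ 19/19. 19⁻¹ ≡ 34 (mod 43), so λ ≡ 19·34 ≡ 1.
  x = λ² - 40 - 40 = 1 - 80 ≡ 7; y = λ·(40 - 7) - 31 ≡ 2. → (7, 2)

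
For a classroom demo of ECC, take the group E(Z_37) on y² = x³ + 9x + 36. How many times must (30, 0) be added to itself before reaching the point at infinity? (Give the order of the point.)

2P: (30, 0) + (30, 0): same x and y₁ ≡ -y₂, so the sum is the point at infinity.
2P = the point at infinity, so the order is 2.

2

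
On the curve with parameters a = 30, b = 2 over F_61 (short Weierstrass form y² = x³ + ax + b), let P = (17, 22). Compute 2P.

(22, 5)

tangent at (17, 22): λ = (3·17² + 30)/(2·22) ≡ 43/44. 44⁻¹ ≡ 43 (mod 61), so λ ≡ 43·43 ≡ 19.
  x = λ² - 17 - 17 = 361 - 34 ≡ 22; y = λ·(17 - 22) - 22 ≡ 5. → (22, 5)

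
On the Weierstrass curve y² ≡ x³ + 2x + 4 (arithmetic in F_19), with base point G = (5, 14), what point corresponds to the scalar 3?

(8, 0)

Repeated addition: build up to 3G.
2G: tangent at (5, 14): λ = (3·5² + 2)/(2·14) ≡ 1/9. 9⁻¹ ≡ 17 (mod 19) since 9·17 = 153 ≡ 1, so λ ≡ 1·17 ≡ 17.
  x = λ² - 5 - 5 = 289 - 10 ≡ 13; y = λ·(5 - 13) - 14 ≡ 2. → (13, 2)
3G: (13, 2) + (5, 14). λ = (14 - 2)/(5 - 13) ≡ 12/11 mod 19. 11⁻¹ ≡ 7 (mod 19) since 11·7 = 77 ≡ 1, so λ ≡ 8.
  x = λ² - 13 - 5 = 64 - 18 ≡ 8; y = λ·(13 - 8) - 2 ≡ 0. → (8, 0)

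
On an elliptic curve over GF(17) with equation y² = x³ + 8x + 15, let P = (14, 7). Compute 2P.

tangent at (14, 7): λ = (3·14² + 8)/(2·7) ≡ 1/14. 14⁻¹ ≡ 11 (mod 17), so λ ≡ 1·11 ≡ 11.
  x = λ² - 14 - 14 = 121 - 28 ≡ 8; y = λ·(14 - 8) - 7 ≡ 8. → (8, 8)

(8, 8)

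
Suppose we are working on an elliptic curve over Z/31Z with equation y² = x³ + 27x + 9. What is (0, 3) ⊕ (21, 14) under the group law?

(14, 0)

(0, 3) + (21, 14). λ = (14 - 3)/(21 - 0) ≡ 11/21 mod 31. 21⁻¹ ≡ 3 (mod 31) since 21·3 = 63 ≡ 1, so λ ≡ 2.
  x = λ² - 0 - 21 = 4 - 21 ≡ 14; y = λ·(0 - 14) - 3 ≡ 0. → (14, 0)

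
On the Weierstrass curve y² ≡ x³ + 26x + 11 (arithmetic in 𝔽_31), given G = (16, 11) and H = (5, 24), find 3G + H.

First 3G:
Repeated addition: build up to 3G.
2G: tangent at (16, 11): λ = (3·16² + 26)/(2·11) ≡ 19/22. 22⁻¹ ≡ 24 (mod 31) since 22·24 = 528 ≡ 1, so λ ≡ 19·24 ≡ 22.
  x = λ² - 16 - 16 = 484 - 32 ≡ 18; y = λ·(16 - 18) - 11 ≡ 7. → (18, 7)
3G: (18, 7) + (16, 11). λ = (11 - 7)/(16 - 18) ≡ 4/29 mod 31. 29⁻¹ ≡ 15 (mod 31) since 29·15 = 435 ≡ 1, so λ ≡ 29.
  x = λ² - 18 - 16 = 841 - 34 ≡ 1; y = λ·(18 - 1) - 7 ≡ 21. → (1, 21)
3G = (1, 21).
Finally 3G + H:
(1, 21) + (5, 24). λ = (24 - 21)/(5 - 1) ≡ 3/4 mod 31. 4⁻¹ ≡ 8 (mod 31) since 4·8 = 32 ≡ 1, so λ ≡ 24.
  x = λ² - 1 - 5 = 576 - 6 ≡ 12; y = λ·(1 - 12) - 21 ≡ 25. → (12, 25)

(12, 25)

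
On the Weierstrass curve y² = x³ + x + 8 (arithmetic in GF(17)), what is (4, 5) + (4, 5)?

tangent at (4, 5): λ = (3·4² + 1)/(2·5) ≡ 15/10. 10⁻¹ ≡ 12 (mod 17) since 10·12 = 120 ≡ 1, so λ ≡ 15·12 ≡ 10.
  x = λ² - 4 - 4 = 100 - 8 ≡ 7; y = λ·(4 - 7) - 5 ≡ 16. → (7, 16)

(7, 16)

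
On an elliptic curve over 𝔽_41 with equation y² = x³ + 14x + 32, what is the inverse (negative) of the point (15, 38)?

(15, 3)

-(15, 38) = (15, -38 mod 41) = (15, 3).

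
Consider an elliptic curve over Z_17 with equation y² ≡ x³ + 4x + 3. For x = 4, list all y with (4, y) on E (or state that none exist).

x³ + 4x + 3 = 83 ≡ 15 (mod 17).
Square roots of 15 mod 17: 7 and 10 (since 7² = 49 ≡ 15).

7, 10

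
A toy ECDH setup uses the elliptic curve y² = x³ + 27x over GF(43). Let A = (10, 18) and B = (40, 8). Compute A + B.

(17, 13)

(10, 18) + (40, 8). λ = (8 - 18)/(40 - 10) ≡ 33/30 mod 43. 30⁻¹ ≡ 33 (mod 43) since 30·33 = 990 ≡ 1, so λ ≡ 14.
  x = λ² - 10 - 40 = 196 - 50 ≡ 17; y = λ·(10 - 17) - 18 ≡ 13. → (17, 13)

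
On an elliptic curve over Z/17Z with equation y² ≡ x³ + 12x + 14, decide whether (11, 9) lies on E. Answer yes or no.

y² = 9² ≡ 13; x³ + 12x + 14 = 1477 ≡ 15 (mod 17). 13 ≠ 15.

no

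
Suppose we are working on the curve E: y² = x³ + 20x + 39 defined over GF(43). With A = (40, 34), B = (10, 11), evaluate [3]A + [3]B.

First 3A:
Repeated addition: build up to 3A.
2A: tangent at (40, 34): λ = (3·40² + 20)/(2·34) ≡ 4/25. 25⁻¹ ≡ 31 (mod 43) since 25·31 = 775 ≡ 1, so λ ≡ 4·31 ≡ 38.
  x = λ² - 40 - 40 = 1444 - 80 ≡ 31; y = λ·(40 - 31) - 34 ≡ 7. → (31, 7)
3A: (31, 7) + (40, 34). λ = (34 - 7)/(40 - 31) ≡ 27/9 mod 43. 9⁻¹ ≡ 24 (mod 43), so λ ≡ 3.
  x = λ² - 31 - 40 = 9 - 71 ≡ 24; y = λ·(31 - 24) - 7 ≡ 14. → (24, 14)
3A = (24, 14).
Next 3B:
Repeated addition: build up to 3B.
2B: tangent at (10, 11): λ = (3·10² + 20)/(2·11) ≡ 19/22. 22⁻¹ ≡ 2 (mod 43), so λ ≡ 19·2 ≡ 38.
  x = λ² - 10 - 10 = 1444 - 20 ≡ 5; y = λ·(10 - 5) - 11 ≡ 7. → (5, 7)
3B: (5, 7) + (10, 11). λ = (11 - 7)/(10 - 5) ≡ 4/5 mod 43. 5⁻¹ ≡ 26 (mod 43), so λ ≡ 18.
  x = λ² - 5 - 10 = 324 - 15 ≡ 8; y = λ·(5 - 8) - 7 ≡ 25. → (8, 25)
3B = (8, 25).
Finally 3A + 3B:
(24, 14) + (8, 25). λ = (25 - 14)/(8 - 24) ≡ 11/27 mod 43. 27⁻¹ ≡ 8 (mod 43), so λ ≡ 2.
  x = λ² - 24 - 8 = 4 - 32 ≡ 15; y = λ·(24 - 15) - 14 ≡ 4. → (15, 4)

(15, 4)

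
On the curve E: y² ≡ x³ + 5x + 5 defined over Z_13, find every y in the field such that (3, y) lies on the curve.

x³ + 5x + 5 = 47 ≡ 8 (mod 13).
8 is a non-residue mod 13; no y exists.

none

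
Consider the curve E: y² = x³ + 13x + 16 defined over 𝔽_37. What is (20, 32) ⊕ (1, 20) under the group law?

(0, 4)

(20, 32) + (1, 20). λ = (20 - 32)/(1 - 20) ≡ 25/18 mod 37. 18⁻¹ ≡ 35 (mod 37), so λ ≡ 24.
  x = λ² - 20 - 1 = 576 - 21 ≡ 0; y = λ·(20 - 0) - 32 ≡ 4. → (0, 4)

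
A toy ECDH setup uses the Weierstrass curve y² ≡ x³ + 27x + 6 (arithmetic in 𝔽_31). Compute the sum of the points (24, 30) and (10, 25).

(24, 30) + (10, 25). λ = (25 - 30)/(10 - 24) ≡ 26/17 mod 31. 17⁻¹ ≡ 11 (mod 31) since 17·11 = 187 ≡ 1, so λ ≡ 7.
  x = λ² - 24 - 10 = 49 - 34 ≡ 15; y = λ·(24 - 15) - 30 ≡ 2. → (15, 2)

(15, 2)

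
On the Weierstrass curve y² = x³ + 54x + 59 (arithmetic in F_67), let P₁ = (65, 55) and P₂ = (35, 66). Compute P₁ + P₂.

(22, 61)

(65, 55) + (35, 66). λ = (66 - 55)/(35 - 65) ≡ 11/37 mod 67. 37⁻¹ ≡ 29 (mod 67) since 37·29 = 1073 ≡ 1, so λ ≡ 51.
  x = λ² - 65 - 35 = 2601 - 100 ≡ 22; y = λ·(65 - 22) - 55 ≡ 61. → (22, 61)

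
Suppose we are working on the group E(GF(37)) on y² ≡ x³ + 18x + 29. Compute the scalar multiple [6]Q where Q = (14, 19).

Double-and-add on 6 = (110)₂. Start with Q = (14, 19) for the leading 1-bit.
double: tangent at (14, 19): λ = (3·14² + 18)/(2·19) ≡ 14/1. 1⁻¹ ≡ 1 (mod 37) since 1·1 = 1 ≡ 1, so λ ≡ 14·1 ≡ 14.
  x = λ² - 14 - 14 = 196 - 28 ≡ 20; y = λ·(14 - 20) - 19 ≡ 8. → (20, 8)
add Q: (20, 8) + (14, 19). λ = (19 - 8)/(14 - 20) ≡ 11/31 mod 37. 31⁻¹ ≡ 6 (mod 37) since 31·6 = 186 ≡ 1, so λ ≡ 29.
  x = λ² - 20 - 14 = 841 - 34 ≡ 30; y = λ·(20 - 30) - 8 ≡ 35. → (30, 35)
double: tangent at (30, 35): λ = (3·30² + 18)/(2·35) ≡ 17/33. 33⁻¹ ≡ 9 (mod 37) since 33·9 = 297 ≡ 1, so λ ≡ 17·9 ≡ 5.
  x = λ² - 30 - 30 = 25 - 60 ≡ 2; y = λ·(30 - 2) - 35 ≡ 31. → (2, 31)

(2, 31)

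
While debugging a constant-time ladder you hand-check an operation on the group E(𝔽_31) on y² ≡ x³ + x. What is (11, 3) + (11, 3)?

(28, 30)

tangent at (11, 3): λ = (3·11² + 1)/(2·3) ≡ 23/6. 6⁻¹ ≡ 26 (mod 31) since 6·26 = 156 ≡ 1, so λ ≡ 23·26 ≡ 9.
  x = λ² - 11 - 11 = 81 - 22 ≡ 28; y = λ·(11 - 28) - 3 ≡ 30. → (28, 30)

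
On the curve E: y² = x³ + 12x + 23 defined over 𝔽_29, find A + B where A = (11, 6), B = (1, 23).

(8, 15)

(11, 6) + (1, 23). λ = (23 - 6)/(1 - 11) ≡ 17/19 mod 29. 19⁻¹ ≡ 26 (mod 29), so λ ≡ 7.
  x = λ² - 11 - 1 = 49 - 12 ≡ 8; y = λ·(11 - 8) - 6 ≡ 15. → (8, 15)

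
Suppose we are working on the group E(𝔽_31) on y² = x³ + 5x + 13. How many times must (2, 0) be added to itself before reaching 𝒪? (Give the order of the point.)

2

2P: (2, 0) + (2, 0): same x and y₁ ≡ -y₂, so the sum is 𝒪.
2P = 𝒪, so the order is 2.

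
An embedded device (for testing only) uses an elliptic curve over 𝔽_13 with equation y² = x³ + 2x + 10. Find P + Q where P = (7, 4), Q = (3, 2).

(7, 4) + (3, 2). λ = (2 - 4)/(3 - 7) ≡ 11/9 mod 13. 9⁻¹ ≡ 3 (mod 13) since 9·3 = 27 ≡ 1, so λ ≡ 7.
  x = λ² - 7 - 3 = 49 - 10 ≡ 0; y = λ·(7 - 0) - 4 ≡ 6. → (0, 6)

(0, 6)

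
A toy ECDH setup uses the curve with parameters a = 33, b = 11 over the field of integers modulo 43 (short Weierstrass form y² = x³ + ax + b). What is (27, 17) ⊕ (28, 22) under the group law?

(27, 17) + (28, 22). λ = (22 - 17)/(28 - 27) ≡ 5/1 mod 43. 1⁻¹ ≡ 1 (mod 43), so λ ≡ 5.
  x = λ² - 27 - 28 = 25 - 55 ≡ 13; y = λ·(27 - 13) - 17 ≡ 10. → (13, 10)

(13, 10)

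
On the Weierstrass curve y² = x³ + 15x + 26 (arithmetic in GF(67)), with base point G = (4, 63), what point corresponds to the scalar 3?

(13, 41)

Repeated addition: build up to 3G.
2G: tangent at (4, 63): λ = (3·4² + 15)/(2·63) ≡ 63/59. 59⁻¹ ≡ 25 (mod 67), so λ ≡ 63·25 ≡ 34.
  x = λ² - 4 - 4 = 1156 - 8 ≡ 9; y = λ·(4 - 9) - 63 ≡ 35. → (9, 35)
3G: (9, 35) + (4, 63). λ = (63 - 35)/(4 - 9) ≡ 28/62 mod 67. 62⁻¹ ≡ 40 (mod 67), so λ ≡ 48.
  x = λ² - 9 - 4 = 2304 - 13 ≡ 13; y = λ·(9 - 13) - 35 ≡ 41. → (13, 41)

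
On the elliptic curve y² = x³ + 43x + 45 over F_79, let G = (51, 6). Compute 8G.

Double-and-add on 8 = (1000)₂. Start with G = (51, 6) for the leading 1-bit.
double: tangent at (51, 6): λ = (3·51² + 43)/(2·6) ≡ 25/12. 12⁻¹ ≡ 33 (mod 79) since 12·33 = 396 ≡ 1, so λ ≡ 25·33 ≡ 35.
  x = λ² - 51 - 51 = 1225 - 102 ≡ 17; y = λ·(51 - 17) - 6 ≡ 78. → (17, 78)
double: tangent at (17, 78): λ = (3·17² + 43)/(2·78) ≡ 41/77. 77⁻¹ ≡ 39 (mod 79), so λ ≡ 41·39 ≡ 19.
  x = λ² - 17 - 17 = 361 - 34 ≡ 11; y = λ·(17 - 11) - 78 ≡ 36. → (11, 36)
double: tangent at (11, 36): λ = (3·11² + 43)/(2·36) ≡ 11/72. 72⁻¹ ≡ 45 (mod 79), so λ ≡ 11·45 ≡ 21.
  x = λ² - 11 - 11 = 441 - 22 ≡ 24; y = λ·(11 - 24) - 36 ≡ 7. → (24, 7)

(24, 7)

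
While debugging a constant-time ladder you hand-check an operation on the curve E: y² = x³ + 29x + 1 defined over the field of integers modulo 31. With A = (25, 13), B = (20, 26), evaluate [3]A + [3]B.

(27, 10)

First 3A:
Repeated addition: build up to 3A.
2A: tangent at (25, 13): λ = (3·25² + 29)/(2·13) ≡ 13/26. 26⁻¹ ≡ 6 (mod 31), so λ ≡ 13·6 ≡ 16.
  x = λ² - 25 - 25 = 256 - 50 ≡ 20; y = λ·(25 - 20) - 13 ≡ 5. → (20, 5)
3A: (20, 5) + (25, 13). λ = (13 - 5)/(25 - 20) ≡ 8/5 mod 31. 5⁻¹ ≡ 25 (mod 31), so λ ≡ 14.
  x = λ² - 20 - 25 = 196 - 45 ≡ 27; y = λ·(20 - 27) - 5 ≡ 21. → (27, 21)
3A = (27, 21).
Next 3B:
Repeated addition: build up to 3B.
2B: tangent at (20, 26): λ = (3·20² + 29)/(2·26) ≡ 20/21. 21⁻¹ ≡ 3 (mod 31) since 21·3 = 63 ≡ 1, so λ ≡ 20·3 ≡ 29.
  x = λ² - 20 - 20 = 841 - 40 ≡ 26; y = λ·(20 - 26) - 26 ≡ 17. → (26, 17)
3B: (26, 17) + (20, 26). λ = (26 - 17)/(20 - 26) ≡ 9/25 mod 31. 25⁻¹ ≡ 5 (mod 31), so λ ≡ 14.
  x = λ² - 26 - 20 = 196 - 46 ≡ 26; y = λ·(26 - 26) - 17 ≡ 14. → (26, 14)
3B = (26, 14).
Finally 3A + 3B:
(27, 21) + (26, 14). λ = (14 - 21)/(26 - 27) ≡ 24/30 mod 31. 30⁻¹ ≡ 30 (mod 31) since 30·30 = 900 ≡ 1, so λ ≡ 7.
  x = λ² - 27 - 26 = 49 - 53 ≡ 27; y = λ·(27 - 27) - 21 ≡ 10. → (27, 10)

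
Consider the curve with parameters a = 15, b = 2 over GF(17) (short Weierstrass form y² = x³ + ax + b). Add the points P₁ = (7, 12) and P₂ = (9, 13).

(14, 10)

(7, 12) + (9, 13). λ = (13 - 12)/(9 - 7) ≡ 1/2 mod 17. 2⁻¹ ≡ 9 (mod 17) since 2·9 = 18 ≡ 1, so λ ≡ 9.
  x = λ² - 7 - 9 = 81 - 16 ≡ 14; y = λ·(7 - 14) - 12 ≡ 10. → (14, 10)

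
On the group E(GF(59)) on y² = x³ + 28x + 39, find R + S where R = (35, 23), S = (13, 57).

(35, 23) + (13, 57). λ = (57 - 23)/(13 - 35) ≡ 34/37 mod 59. 37⁻¹ ≡ 8 (mod 59) since 37·8 = 296 ≡ 1, so λ ≡ 36.
  x = λ² - 35 - 13 = 1296 - 48 ≡ 9; y = λ·(35 - 9) - 23 ≡ 28. → (9, 28)

(9, 28)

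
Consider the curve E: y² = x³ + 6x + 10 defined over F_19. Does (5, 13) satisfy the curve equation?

y² = 13² ≡ 17; x³ + 6x + 10 = 165 ≡ 13 (mod 19). 17 ≠ 13.

no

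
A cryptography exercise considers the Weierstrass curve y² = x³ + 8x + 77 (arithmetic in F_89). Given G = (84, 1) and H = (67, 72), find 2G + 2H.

First 2G:
Repeated addition: build up to 2G.
2G: tangent at (84, 1): λ = (3·84² + 8)/(2·1) ≡ 83/2. 2⁻¹ ≡ 45 (mod 89), so λ ≡ 83·45 ≡ 86.
  x = λ² - 84 - 84 = 7396 - 168 ≡ 19; y = λ·(84 - 19) - 1 ≡ 71. → (19, 71)
2G = (19, 71).
Next 2H:
Repeated addition: build up to 2H.
2H: tangent at (67, 72): λ = (3·67² + 8)/(2·72) ≡ 36/55. 55⁻¹ ≡ 34 (mod 89), so λ ≡ 36·34 ≡ 67.
  x = λ² - 67 - 67 = 4489 - 134 ≡ 83; y = λ·(67 - 83) - 72 ≡ 13. → (83, 13)
2H = (83, 13).
Finally 2G + 2H:
(19, 71) + (83, 13). λ = (13 - 71)/(83 - 19) ≡ 31/64 mod 89. 64⁻¹ ≡ 32 (mod 89) since 64·32 = 2048 ≡ 1, so λ ≡ 13.
  x = λ² - 19 - 83 = 169 - 102 ≡ 67; y = λ·(19 - 67) - 71 ≡ 17. → (67, 17)

(67, 17)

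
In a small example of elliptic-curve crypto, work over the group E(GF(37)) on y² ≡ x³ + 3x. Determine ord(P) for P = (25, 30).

10

2P: tangent at (25, 30): λ = (3·25² + 3)/(2·30) ≡ 28/23. 23⁻¹ ≡ 29 (mod 37), so λ ≡ 28·29 ≡ 35.
  x = λ² - 25 - 25 = 1225 - 50 ≡ 28; y = λ·(25 - 28) - 30 ≡ 13. → (28, 13)
3P: (28, 13) + (25, 30). λ = (30 - 13)/(25 - 28) ≡ 17/34 mod 37. 34⁻¹ ≡ 12 (mod 37), so λ ≡ 19.
  x = λ² - 28 - 25 = 361 - 53 ≡ 12; y = λ·(28 - 12) - 13 ≡ 32. → (12, 32)
4P: (12, 32) + (25, 30). λ = (30 - 32)/(25 - 12) ≡ 35/13 mod 37. 13⁻¹ ≡ 20 (mod 37) since 13·20 = 260 ≡ 1, so λ ≡ 34.
  x = λ² - 12 - 25 = 1156 - 37 ≡ 9; y = λ·(12 - 9) - 32 ≡ 33. → (9, 33)
5P: (9, 33) + (25, 30). λ = (30 - 33)/(25 - 9) ≡ 34/16 mod 37. 16⁻¹ ≡ 7 (mod 37), so λ ≡ 16.
  x = λ² - 9 - 25 = 256 - 34 ≡ 0; y = λ·(9 - 0) - 33 ≡ 0. → (0, 0)
6P: (0, 0) + (25, 30). λ = (30 - 0)/(25 - 0) ≡ 30/25 mod 37. 25⁻¹ ≡ 3 (mod 37), so λ ≡ 16.
  x = λ² - 0 - 25 = 256 - 25 ≡ 9; y = λ·(0 - 9) - 0 ≡ 4. → (9, 4)
7P: (9, 4) + (25, 30). λ = (30 - 4)/(25 - 9) ≡ 26/16 mod 37. 16⁻¹ ≡ 7 (mod 37) since 16·7 = 112 ≡ 1, so λ ≡ 34.
  x = λ² - 9 - 25 = 1156 - 34 ≡ 12; y = λ·(9 - 12) - 4 ≡ 5. → (12, 5)
8P: (12, 5) + (25, 30). λ = (30 - 5)/(25 - 12) ≡ 25/13 mod 37. 13⁻¹ ≡ 20 (mod 37) since 13·20 = 260 ≡ 1, so λ ≡ 19.
  x = λ² - 12 - 25 = 361 - 37 ≡ 28; y = λ·(12 - 28) - 5 ≡ 24. → (28, 24)
9P: (28, 24) + (25, 30). λ = (30 - 24)/(25 - 28) ≡ 6/34 mod 37. 34⁻¹ ≡ 12 (mod 37) since 34·12 = 408 ≡ 1, so λ ≡ 35.
  x = λ² - 28 - 25 = 1225 - 53 ≡ 25; y = λ·(28 - 25) - 24 ≡ 7. → (25, 7)
10P: (25, 7) + (25, 30): same x and y₁ ≡ -y₂, so the sum is the point at infinity.
10P = the point at infinity, so the order is 10.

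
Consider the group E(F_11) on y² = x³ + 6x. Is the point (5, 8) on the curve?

y² = 8² ≡ 9; x³ + 6x + 0 = 155 ≡ 1 (mod 11). 9 ≠ 1.

no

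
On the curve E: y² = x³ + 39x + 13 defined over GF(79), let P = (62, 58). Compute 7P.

(29, 75)

Repeated addition: build up to 7P.
2P: tangent at (62, 58): λ = (3·62² + 39)/(2·58) ≡ 37/37. 37⁻¹ ≡ 47 (mod 79) since 37·47 = 1739 ≡ 1, so λ ≡ 37·47 ≡ 1.
  x = λ² - 62 - 62 = 1 - 124 ≡ 35; y = λ·(62 - 35) - 58 ≡ 48. → (35, 48)
3P: (35, 48) + (62, 58). λ = (58 - 48)/(62 - 35) ≡ 10/27 mod 79. 27⁻¹ ≡ 41 (mod 79), so λ ≡ 15.
  x = λ² - 35 - 62 = 225 - 97 ≡ 49; y = λ·(35 - 49) - 48 ≡ 58. → (49, 58)
4P: (49, 58) + (62, 58). λ = (58 - 58)/(62 - 49) ≡ 0/13 mod 79. 13⁻¹ ≡ 73 (mod 79), so λ ≡ 0.
  x = λ² - 49 - 62 = 0 - 111 ≡ 47; y = λ·(49 - 47) - 58 ≡ 21. → (47, 21)
5P: (47, 21) + (62, 58). λ = (58 - 21)/(62 - 47) ≡ 37/15 mod 79. 15⁻¹ ≡ 58 (mod 79) since 15·58 = 870 ≡ 1, so λ ≡ 13.
  x = λ² - 47 - 62 = 169 - 109 ≡ 60; y = λ·(47 - 60) - 21 ≡ 47. → (60, 47)
6P: (60, 47) + (62, 58). λ = (58 - 47)/(62 - 60) ≡ 11/2 mod 79. 2⁻¹ ≡ 40 (mod 79), so λ ≡ 45.
  x = λ² - 60 - 62 = 2025 - 122 ≡ 7; y = λ·(60 - 7) - 47 ≡ 47. → (7, 47)
7P: (7, 47) + (62, 58). λ = (58 - 47)/(62 - 7) ≡ 11/55 mod 79. 55⁻¹ ≡ 23 (mod 79) since 55·23 = 1265 ≡ 1, so λ ≡ 16.
  x = λ² - 7 - 62 = 256 - 69 ≡ 29; y = λ·(7 - 29) - 47 ≡ 75. → (29, 75)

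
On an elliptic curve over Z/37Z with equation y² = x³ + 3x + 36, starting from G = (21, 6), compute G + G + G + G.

(1, 22)

Double-and-add on 4 = (100)₂. Start with G = (21, 6) for the leading 1-bit.
double: tangent at (21, 6): λ = (3·21² + 3)/(2·6) ≡ 31/12. 12⁻¹ ≡ 34 (mod 37), so λ ≡ 31·34 ≡ 18.
  x = λ² - 21 - 21 = 324 - 42 ≡ 23; y = λ·(21 - 23) - 6 ≡ 32. → (23, 32)
double: tangent at (23, 32): λ = (3·23² + 3)/(2·32) ≡ 36/27. 27⁻¹ ≡ 11 (mod 37), so λ ≡ 36·11 ≡ 26.
  x = λ² - 23 - 23 = 676 - 46 ≡ 1; y = λ·(23 - 1) - 32 ≡ 22. → (1, 22)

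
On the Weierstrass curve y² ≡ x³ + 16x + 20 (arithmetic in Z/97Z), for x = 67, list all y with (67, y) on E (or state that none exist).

31, 66

x³ + 16x + 20 = 301855 ≡ 88 (mod 97).
Square roots of 88 mod 97: 31 and 66 (since 31² = 961 ≡ 88).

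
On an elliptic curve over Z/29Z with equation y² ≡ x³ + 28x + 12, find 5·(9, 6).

(21, 28)

Write P = (9, 6).
Repeated addition: build up to 5P.
2P: tangent at (9, 6): λ = (3·9² + 28)/(2·6) ≡ 10/12. 12⁻¹ ≡ 17 (mod 29), so λ ≡ 10·17 ≡ 25.
  x = λ² - 9 - 9 = 625 - 18 ≡ 27; y = λ·(9 - 27) - 6 ≡ 8. → (27, 8)
3P: (27, 8) + (9, 6). λ = (6 - 8)/(9 - 27) ≡ 27/11 mod 29. 11⁻¹ ≡ 8 (mod 29) since 11·8 = 88 ≡ 1, so λ ≡ 13.
  x = λ² - 27 - 9 = 169 - 36 ≡ 17; y = λ·(27 - 17) - 8 ≡ 6. → (17, 6)
4P: (17, 6) + (9, 6). λ = (6 - 6)/(9 - 17) ≡ 0/21 mod 29. 21⁻¹ ≡ 18 (mod 29), so λ ≡ 0.
  x = λ² - 17 - 9 = 0 - 26 ≡ 3; y = λ·(17 - 3) - 6 ≡ 23. → (3, 23)
5P: (3, 23) + (9, 6). λ = (6 - 23)/(9 - 3) ≡ 12/6 mod 29. 6⁻¹ ≡ 5 (mod 29) since 6·5 = 30 ≡ 1, so λ ≡ 2.
  x = λ² - 3 - 9 = 4 - 12 ≡ 21; y = λ·(3 - 21) - 23 ≡ 28. → (21, 28)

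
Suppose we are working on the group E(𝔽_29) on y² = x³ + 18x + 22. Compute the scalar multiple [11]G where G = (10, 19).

(5, 18)

Double-and-add on 11 = (1011)₂. Start with G = (10, 19) for the leading 1-bit.
double: tangent at (10, 19): λ = (3·10² + 18)/(2·19) ≡ 28/9. 9⁻¹ ≡ 13 (mod 29) since 9·13 = 117 ≡ 1, so λ ≡ 28·13 ≡ 16.
  x = λ² - 10 - 10 = 256 - 20 ≡ 4; y = λ·(10 - 4) - 19 ≡ 19. → (4, 19)
double: tangent at (4, 19): λ = (3·4² + 18)/(2·19) ≡ 8/9. 9⁻¹ ≡ 13 (mod 29), so λ ≡ 8·13 ≡ 17.
  x = λ² - 4 - 4 = 289 - 8 ≡ 20; y = λ·(4 - 20) - 19 ≡ 28. → (20, 28)
add G: (20, 28) + (10, 19). λ = (19 - 28)/(10 - 20) ≡ 20/19 mod 29. 19⁻¹ ≡ 26 (mod 29), so λ ≡ 27.
  x = λ² - 20 - 10 = 729 - 30 ≡ 3; y = λ·(20 - 3) - 28 ≡ 25. → (3, 25)
double: tangent at (3, 25): λ = (3·3² + 18)/(2·25) ≡ 16/21. 21⁻¹ ≡ 18 (mod 29), so λ ≡ 16·18 ≡ 27.
  x = λ² - 3 - 3 = 729 - 6 ≡ 27; y = λ·(3 - 27) - 25 ≡ 23. → (27, 23)
add G: (27, 23) + (10, 19). λ = (19 - 23)/(10 - 27) ≡ 25/12 mod 29. 12⁻¹ ≡ 17 (mod 29), so λ ≡ 19.
  x = λ² - 27 - 10 = 361 - 37 ≡ 5; y = λ·(27 - 5) - 23 ≡ 18. → (5, 18)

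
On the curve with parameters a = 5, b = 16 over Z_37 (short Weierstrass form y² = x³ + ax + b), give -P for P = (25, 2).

(25, 35)

-(25, 2) = (25, -2 mod 37) = (25, 35).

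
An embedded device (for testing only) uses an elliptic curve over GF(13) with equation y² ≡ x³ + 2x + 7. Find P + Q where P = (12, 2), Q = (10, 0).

(12, 2) + (10, 0). λ = (0 - 2)/(10 - 12) ≡ 11/11 mod 13. 11⁻¹ ≡ 6 (mod 13), so λ ≡ 1.
  x = λ² - 12 - 10 = 1 - 22 ≡ 5; y = λ·(12 - 5) - 2 ≡ 5. → (5, 5)

(5, 5)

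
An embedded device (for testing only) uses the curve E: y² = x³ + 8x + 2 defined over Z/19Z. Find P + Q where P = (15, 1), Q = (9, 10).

(2, 8)

(15, 1) + (9, 10). λ = (10 - 1)/(9 - 15) ≡ 9/13 mod 19. 13⁻¹ ≡ 3 (mod 19), so λ ≡ 8.
  x = λ² - 15 - 9 = 64 - 24 ≡ 2; y = λ·(15 - 2) - 1 ≡ 8. → (2, 8)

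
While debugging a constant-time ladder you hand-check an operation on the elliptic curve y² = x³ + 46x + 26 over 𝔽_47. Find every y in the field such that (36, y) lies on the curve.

x³ + 46x + 26 = 48338 ≡ 22 (mod 47).
22 is a non-residue mod 47; no y exists.

none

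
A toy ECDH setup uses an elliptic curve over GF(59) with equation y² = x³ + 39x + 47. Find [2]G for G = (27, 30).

(25, 56)

tangent at (27, 30): λ = (3·27² + 39)/(2·30) ≡ 43/1. 1⁻¹ ≡ 1 (mod 59), so λ ≡ 43·1 ≡ 43.
  x = λ² - 27 - 27 = 1849 - 54 ≡ 25; y = λ·(27 - 25) - 30 ≡ 56. → (25, 56)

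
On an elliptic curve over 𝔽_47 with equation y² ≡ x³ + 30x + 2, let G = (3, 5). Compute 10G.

Double-and-add on 10 = (1010)₂. Start with G = (3, 5) for the leading 1-bit.
double: tangent at (3, 5): λ = (3·3² + 30)/(2·5) ≡ 10/10. 10⁻¹ ≡ 33 (mod 47), so λ ≡ 10·33 ≡ 1.
  x = λ² - 3 - 3 = 1 - 6 ≡ 42; y = λ·(3 - 42) - 5 ≡ 3. → (42, 3)
double: tangent at (42, 3): λ = (3·42² + 30)/(2·3) ≡ 11/6. 6⁻¹ ≡ 8 (mod 47), so λ ≡ 11·8 ≡ 41.
  x = λ² - 42 - 42 = 1681 - 84 ≡ 46; y = λ·(42 - 46) - 3 ≡ 21. → (46, 21)
add G: (46, 21) + (3, 5). λ = (5 - 21)/(3 - 46) ≡ 31/4 mod 47. 4⁻¹ ≡ 12 (mod 47), so λ ≡ 43.
  x = λ² - 46 - 3 = 1849 - 49 ≡ 14; y = λ·(46 - 14) - 21 ≡ 39. → (14, 39)
double: tangent at (14, 39): λ = (3·14² + 30)/(2·39) ≡ 7/31. 31⁻¹ ≡ 44 (mod 47) since 31·44 = 1364 ≡ 1, so λ ≡ 7·44 ≡ 26.
  x = λ² - 14 - 14 = 676 - 28 ≡ 37; y = λ·(14 - 37) - 39 ≡ 21. → (37, 21)

(37, 21)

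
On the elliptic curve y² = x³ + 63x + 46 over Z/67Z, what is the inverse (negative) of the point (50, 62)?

(50, 5)

-(50, 62) = (50, -62 mod 67) = (50, 5).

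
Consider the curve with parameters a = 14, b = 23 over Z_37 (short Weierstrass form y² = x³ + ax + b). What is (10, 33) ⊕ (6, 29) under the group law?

(10, 33) + (6, 29). λ = (29 - 33)/(6 - 10) ≡ 33/33 mod 37. 33⁻¹ ≡ 9 (mod 37) since 33·9 = 297 ≡ 1, so λ ≡ 1.
  x = λ² - 10 - 6 = 1 - 16 ≡ 22; y = λ·(10 - 22) - 33 ≡ 29. → (22, 29)

(22, 29)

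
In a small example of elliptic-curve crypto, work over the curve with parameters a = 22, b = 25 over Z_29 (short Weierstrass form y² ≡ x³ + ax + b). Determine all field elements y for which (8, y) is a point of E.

none

x³ + 22x + 25 = 713 ≡ 17 (mod 29).
17 is a non-residue mod 29; no y exists.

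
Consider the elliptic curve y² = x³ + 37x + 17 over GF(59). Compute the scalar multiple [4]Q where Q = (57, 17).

Repeated addition: build up to 4Q.
2Q: tangent at (57, 17): λ = (3·57² + 37)/(2·17) ≡ 49/34. 34⁻¹ ≡ 33 (mod 59), so λ ≡ 49·33 ≡ 24.
  x = λ² - 57 - 57 = 576 - 114 ≡ 49; y = λ·(57 - 49) - 17 ≡ 57. → (49, 57)
3Q: (49, 57) + (57, 17). λ = (17 - 57)/(57 - 49) ≡ 19/8 mod 59. 8⁻¹ ≡ 37 (mod 59), so λ ≡ 54.
  x = λ² - 49 - 57 = 2916 - 106 ≡ 37; y = λ·(49 - 37) - 57 ≡ 1. → (37, 1)
4Q: (37, 1) + (57, 17). λ = (17 - 1)/(57 - 37) ≡ 16/20 mod 59. 20⁻¹ ≡ 3 (mod 59), so λ ≡ 48.
  x = λ² - 37 - 57 = 2304 - 94 ≡ 27; y = λ·(37 - 27) - 1 ≡ 7. → (27, 7)

(27, 7)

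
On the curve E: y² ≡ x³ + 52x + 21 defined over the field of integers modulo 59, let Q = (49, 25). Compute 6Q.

(8, 51)

Double-and-add on 6 = (110)₂. Start with Q = (49, 25) for the leading 1-bit.
double: tangent at (49, 25): λ = (3·49² + 52)/(2·25) ≡ 57/50. 50⁻¹ ≡ 13 (mod 59), so λ ≡ 57·13 ≡ 33.
  x = λ² - 49 - 49 = 1089 - 98 ≡ 47; y = λ·(49 - 47) - 25 ≡ 41. → (47, 41)
add Q: (47, 41) + (49, 25). λ = (25 - 41)/(49 - 47) ≡ 43/2 mod 59. 2⁻¹ ≡ 30 (mod 59) since 2·30 = 60 ≡ 1, so λ ≡ 51.
  x = λ² - 47 - 49 = 2601 - 96 ≡ 27; y = λ·(47 - 27) - 41 ≡ 35. → (27, 35)
double: tangent at (27, 35): λ = (3·27² + 52)/(2·35) ≡ 56/11. 11⁻¹ ≡ 43 (mod 59), so λ ≡ 56·43 ≡ 48.
  x = λ² - 27 - 27 = 2304 - 54 ≡ 8; y = λ·(27 - 8) - 35 ≡ 51. → (8, 51)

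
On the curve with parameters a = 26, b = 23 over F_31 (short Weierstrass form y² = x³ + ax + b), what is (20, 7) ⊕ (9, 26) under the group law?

(16, 3)

(20, 7) + (9, 26). λ = (26 - 7)/(9 - 20) ≡ 19/20 mod 31. 20⁻¹ ≡ 14 (mod 31), so λ ≡ 18.
  x = λ² - 20 - 9 = 324 - 29 ≡ 16; y = λ·(20 - 16) - 7 ≡ 3. → (16, 3)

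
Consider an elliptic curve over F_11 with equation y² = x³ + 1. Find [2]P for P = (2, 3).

(0, 1)

tangent at (2, 3): λ = (3·2² + 0)/(2·3) ≡ 1/6. 6⁻¹ ≡ 2 (mod 11), so λ ≡ 1·2 ≡ 2.
  x = λ² - 2 - 2 = 4 - 4 ≡ 0; y = λ·(2 - 0) - 3 ≡ 1. → (0, 1)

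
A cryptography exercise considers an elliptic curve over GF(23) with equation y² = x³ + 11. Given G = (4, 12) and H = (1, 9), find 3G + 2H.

First 3G:
Repeated addition: build up to 3G.
2G: tangent at (4, 12): λ = (3·4² + 0)/(2·12) ≡ 2/1. 1⁻¹ ≡ 1 (mod 23) since 1·1 = 1 ≡ 1, so λ ≡ 2·1 ≡ 2.
  x = λ² - 4 - 4 = 4 - 8 ≡ 19; y = λ·(4 - 19) - 12 ≡ 4. → (19, 4)
3G: (19, 4) + (4, 12). λ = (12 - 4)/(4 - 19) ≡ 8/8 mod 23. 8⁻¹ ≡ 3 (mod 23) since 8·3 = 24 ≡ 1, so λ ≡ 1.
  x = λ² - 19 - 4 = 1 - 23 ≡ 1; y = λ·(19 - 1) - 4 ≡ 14. → (1, 14)
3G = (1, 14).
Next 2H:
Repeated addition: build up to 2H.
2H: tangent at (1, 9): λ = (3·1² + 0)/(2·9) ≡ 3/18. 18⁻¹ ≡ 9 (mod 23), so λ ≡ 3·9 ≡ 4.
  x = λ² - 1 - 1 = 16 - 2 ≡ 14; y = λ·(1 - 14) - 9 ≡ 8. → (14, 8)
2H = (14, 8).
Finally 3G + 2H:
(1, 14) + (14, 8). λ = (8 - 14)/(14 - 1) ≡ 17/13 mod 23. 13⁻¹ ≡ 16 (mod 23) since 13·16 = 208 ≡ 1, so λ ≡ 19.
  x = λ² - 1 - 14 = 361 - 15 ≡ 1; y = λ·(1 - 1) - 14 ≡ 9. → (1, 9)

(1, 9)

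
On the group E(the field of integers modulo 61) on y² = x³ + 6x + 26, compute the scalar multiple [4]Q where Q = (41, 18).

Repeated addition: build up to 4Q.
2Q: tangent at (41, 18): λ = (3·41² + 6)/(2·18) ≡ 47/36. 36⁻¹ ≡ 39 (mod 61), so λ ≡ 47·39 ≡ 3.
  x = λ² - 41 - 41 = 9 - 82 ≡ 49; y = λ·(41 - 49) - 18 ≡ 19. → (49, 19)
3Q: (49, 19) + (41, 18). λ = (18 - 19)/(41 - 49) ≡ 60/53 mod 61. 53⁻¹ ≡ 38 (mod 61), so λ ≡ 23.
  x = λ² - 49 - 41 = 529 - 90 ≡ 12; y = λ·(49 - 12) - 19 ≡ 39. → (12, 39)
4Q: (12, 39) + (41, 18). λ = (18 - 39)/(41 - 12) ≡ 40/29 mod 61. 29⁻¹ ≡ 40 (mod 61) since 29·40 = 1160 ≡ 1, so λ ≡ 14.
  x = λ² - 12 - 41 = 196 - 53 ≡ 21; y = λ·(12 - 21) - 39 ≡ 18. → (21, 18)

(21, 18)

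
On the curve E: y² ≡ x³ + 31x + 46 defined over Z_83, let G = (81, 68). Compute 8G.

(14, 53)

Double-and-add on 8 = (1000)₂. Start with G = (81, 68) for the leading 1-bit.
double: tangent at (81, 68): λ = (3·81² + 31)/(2·68) ≡ 43/53. 53⁻¹ ≡ 47 (mod 83), so λ ≡ 43·47 ≡ 29.
  x = λ² - 81 - 81 = 841 - 162 ≡ 15; y = λ·(81 - 15) - 68 ≡ 20. → (15, 20)
double: tangent at (15, 20): λ = (3·15² + 31)/(2·20) ≡ 42/40. 40⁻¹ ≡ 27 (mod 83) since 40·27 = 1080 ≡ 1, so λ ≡ 42·27 ≡ 55.
  x = λ² - 15 - 15 = 3025 - 30 ≡ 7; y = λ·(15 - 7) - 20 ≡ 5. → (7, 5)
double: tangent at (7, 5): λ = (3·7² + 31)/(2·5) ≡ 12/10. 10⁻¹ ≡ 25 (mod 83), so λ ≡ 12·25 ≡ 51.
  x = λ² - 7 - 7 = 2601 - 14 ≡ 14; y = λ·(7 - 14) - 5 ≡ 53. → (14, 53)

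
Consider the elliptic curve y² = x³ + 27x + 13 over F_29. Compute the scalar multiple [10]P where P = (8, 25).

Repeated addition: build up to 10P.
2P: tangent at (8, 25): λ = (3·8² + 27)/(2·25) ≡ 16/21. 21⁻¹ ≡ 18 (mod 29), so λ ≡ 16·18 ≡ 27.
  x = λ² - 8 - 8 = 729 - 16 ≡ 17; y = λ·(8 - 17) - 25 ≡ 22. → (17, 22)
3P: (17, 22) + (8, 25). λ = (25 - 22)/(8 - 17) ≡ 3/20 mod 29. 20⁻¹ ≡ 16 (mod 29) since 20·16 = 320 ≡ 1, so λ ≡ 19.
  x = λ² - 17 - 8 = 361 - 25 ≡ 17; y = λ·(17 - 17) - 22 ≡ 7. → (17, 7)
4P: (17, 7) + (8, 25). λ = (25 - 7)/(8 - 17) ≡ 18/20 mod 29. 20⁻¹ ≡ 16 (mod 29) since 20·16 = 320 ≡ 1, so λ ≡ 27.
  x = λ² - 17 - 8 = 729 - 25 ≡ 8; y = λ·(17 - 8) - 7 ≡ 4. → (8, 4)
5P: (8, 4) + (8, 25): same x and y₁ ≡ -y₂, so the sum is 𝒪.
6P: 𝒪 + (8, 25) = (8, 25) (identity).
7P: tangent at (8, 25): λ = (3·8² + 27)/(2·25) ≡ 16/21. 21⁻¹ ≡ 18 (mod 29) since 21·18 = 378 ≡ 1, so λ ≡ 16·18 ≡ 27.
  x = λ² - 8 - 8 = 729 - 16 ≡ 17; y = λ·(8 - 17) - 25 ≡ 22. → (17, 22)
8P: (17, 22) + (8, 25). λ = (25 - 22)/(8 - 17) ≡ 3/20 mod 29. 20⁻¹ ≡ 16 (mod 29) since 20·16 = 320 ≡ 1, so λ ≡ 19.
  x = λ² - 17 - 8 = 361 - 25 ≡ 17; y = λ·(17 - 17) - 22 ≡ 7. → (17, 7)
9P: (17, 7) + (8, 25). λ = (25 - 7)/(8 - 17) ≡ 18/20 mod 29. 20⁻¹ ≡ 16 (mod 29), so λ ≡ 27.
  x = λ² - 17 - 8 = 729 - 25 ≡ 8; y = λ·(17 - 8) - 7 ≡ 4. → (8, 4)
10P: (8, 4) + (8, 25): same x and y₁ ≡ -y₂, so the sum is 𝒪.

O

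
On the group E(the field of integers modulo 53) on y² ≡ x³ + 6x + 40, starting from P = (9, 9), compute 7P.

(48, 37)

Double-and-add on 7 = (111)₂. Start with P = (9, 9) for the leading 1-bit.
double: tangent at (9, 9): λ = (3·9² + 6)/(2·9) ≡ 37/18. 18⁻¹ ≡ 3 (mod 53), so λ ≡ 37·3 ≡ 5.
  x = λ² - 9 - 9 = 25 - 18 ≡ 7; y = λ·(9 - 7) - 9 ≡ 1. → (7, 1)
add P: (7, 1) + (9, 9). λ = (9 - 1)/(9 - 7) ≡ 8/2 mod 53. 2⁻¹ ≡ 27 (mod 53), so λ ≡ 4.
  x = λ² - 7 - 9 = 16 - 16 ≡ 0; y = λ·(7 - 0) - 1 ≡ 27. → (0, 27)
double: tangent at (0, 27): λ = (3·0² + 6)/(2·27) ≡ 6/1. 1⁻¹ ≡ 1 (mod 53) since 1·1 = 1 ≡ 1, so λ ≡ 6·1 ≡ 6.
  x = λ² - 0 - 0 = 36 - 0 ≡ 36; y = λ·(0 - 36) - 27 ≡ 22. → (36, 22)
add P: (36, 22) + (9, 9). λ = (9 - 22)/(9 - 36) ≡ 40/26 mod 53. 26⁻¹ ≡ 51 (mod 53), so λ ≡ 26.
  x = λ² - 36 - 9 = 676 - 45 ≡ 48; y = λ·(36 - 48) - 22 ≡ 37. → (48, 37)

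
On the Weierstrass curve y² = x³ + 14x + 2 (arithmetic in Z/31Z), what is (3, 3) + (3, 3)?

tangent at (3, 3): λ = (3·3² + 14)/(2·3) ≡ 10/6. 6⁻¹ ≡ 26 (mod 31) since 6·26 = 156 ≡ 1, so λ ≡ 10·26 ≡ 12.
  x = λ² - 3 - 3 = 144 - 6 ≡ 14; y = λ·(3 - 14) - 3 ≡ 20. → (14, 20)

(14, 20)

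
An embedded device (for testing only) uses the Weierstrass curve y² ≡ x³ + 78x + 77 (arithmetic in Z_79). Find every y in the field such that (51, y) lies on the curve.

6, 73

x³ + 78x + 77 = 136706 ≡ 36 (mod 79).
Square roots of 36 mod 79: 6 and 73 (since 6² = 36 ≡ 36).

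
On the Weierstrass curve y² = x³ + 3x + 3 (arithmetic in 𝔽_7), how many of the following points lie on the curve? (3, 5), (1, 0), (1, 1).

(3, 5): 5² ≡ 4, rhs ≡ 4 → on.
(1, 0): 0² ≡ 0, rhs ≡ 0 → on.
(1, 1): 1² ≡ 1, rhs ≡ 0 → off.

2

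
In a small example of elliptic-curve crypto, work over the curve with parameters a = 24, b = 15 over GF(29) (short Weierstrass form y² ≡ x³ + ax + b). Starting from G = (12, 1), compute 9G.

(16, 0)

Double-and-add on 9 = (1001)₂. Start with G = (12, 1) for the leading 1-bit.
double: tangent at (12, 1): λ = (3·12² + 24)/(2·1) ≡ 21/2. 2⁻¹ ≡ 15 (mod 29), so λ ≡ 21·15 ≡ 25.
  x = λ² - 12 - 12 = 625 - 24 ≡ 21; y = λ·(12 - 21) - 1 ≡ 6. → (21, 6)
double: tangent at (21, 6): λ = (3·21² + 24)/(2·6) ≡ 13/12. 12⁻¹ ≡ 17 (mod 29) since 12·17 = 204 ≡ 1, so λ ≡ 13·17 ≡ 18.
  x = λ² - 21 - 21 = 324 - 42 ≡ 21; y = λ·(21 - 21) - 6 ≡ 23. → (21, 23)
double: tangent at (21, 23): λ = (3·21² + 24)/(2·23) ≡ 13/17. 17⁻¹ ≡ 12 (mod 29) since 17·12 = 204 ≡ 1, so λ ≡ 13·12 ≡ 11.
  x = λ² - 21 - 21 = 121 - 42 ≡ 21; y = λ·(21 - 21) - 23 ≡ 6. → (21, 6)
add G: (21, 6) + (12, 1). λ = (1 - 6)/(12 - 21) ≡ 24/20 mod 29. 20⁻¹ ≡ 16 (mod 29) since 20·16 = 320 ≡ 1, so λ ≡ 7.
  x = λ² - 21 - 12 = 49 - 33 ≡ 16; y = λ·(21 - 16) - 6 ≡ 0. → (16, 0)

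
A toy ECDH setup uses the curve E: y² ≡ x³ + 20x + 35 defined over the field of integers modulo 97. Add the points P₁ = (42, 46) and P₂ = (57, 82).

(42, 46) + (57, 82). λ = (82 - 46)/(57 - 42) ≡ 36/15 mod 97. 15⁻¹ ≡ 13 (mod 97), so λ ≡ 80.
  x = λ² - 42 - 57 = 6400 - 99 ≡ 93; y = λ·(42 - 93) - 46 ≡ 45. → (93, 45)

(93, 45)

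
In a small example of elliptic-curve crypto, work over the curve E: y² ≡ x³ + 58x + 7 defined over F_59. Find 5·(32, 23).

Write G = (32, 23).
Double-and-add on 5 = (101)₂. Start with G = (32, 23) for the leading 1-bit.
double: tangent at (32, 23): λ = (3·32² + 58)/(2·23) ≡ 3/46. 46⁻¹ ≡ 9 (mod 59) since 46·9 = 414 ≡ 1, so λ ≡ 3·9 ≡ 27.
  x = λ² - 32 - 32 = 729 - 64 ≡ 16; y = λ·(32 - 16) - 23 ≡ 55. → (16, 55)
double: tangent at (16, 55): λ = (3·16² + 58)/(2·55) ≡ 0/51. 51⁻¹ ≡ 22 (mod 59), so λ ≡ 0·22 ≡ 0.
  x = λ² - 16 - 16 = 0 - 32 ≡ 27; y = λ·(16 - 27) - 55 ≡ 4. → (27, 4)
add G: (27, 4) + (32, 23). λ = (23 - 4)/(32 - 27) ≡ 19/5 mod 59. 5⁻¹ ≡ 12 (mod 59) since 5·12 = 60 ≡ 1, so λ ≡ 51.
  x = λ² - 27 - 32 = 2601 - 59 ≡ 5; y = λ·(27 - 5) - 4 ≡ 56. → (5, 56)

(5, 56)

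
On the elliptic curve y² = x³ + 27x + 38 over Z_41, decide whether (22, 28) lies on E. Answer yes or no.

yes

y² = 28² ≡ 5; x³ + 27x + 38 = 11280 ≡ 5 (mod 41). 5 = 5.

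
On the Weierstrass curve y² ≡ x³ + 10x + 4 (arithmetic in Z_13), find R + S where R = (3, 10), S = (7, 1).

(4, 2)

(3, 10) + (7, 1). λ = (1 - 10)/(7 - 3) ≡ 4/4 mod 13. 4⁻¹ ≡ 10 (mod 13) since 4·10 = 40 ≡ 1, so λ ≡ 1.
  x = λ² - 3 - 7 = 1 - 10 ≡ 4; y = λ·(3 - 4) - 10 ≡ 2. → (4, 2)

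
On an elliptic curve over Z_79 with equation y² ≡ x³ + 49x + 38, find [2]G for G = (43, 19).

(33, 15)

tangent at (43, 19): λ = (3·43² + 49)/(2·19) ≡ 66/38. 38⁻¹ ≡ 52 (mod 79), so λ ≡ 66·52 ≡ 35.
  x = λ² - 43 - 43 = 1225 - 86 ≡ 33; y = λ·(43 - 33) - 19 ≡ 15. → (33, 15)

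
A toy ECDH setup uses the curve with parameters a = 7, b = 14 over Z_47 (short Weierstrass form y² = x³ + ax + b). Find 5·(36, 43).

(9, 30)

Write P = (36, 43).
Repeated addition: build up to 5P.
2P: tangent at (36, 43): λ = (3·36² + 7)/(2·43) ≡ 41/39. 39⁻¹ ≡ 41 (mod 47) since 39·41 = 1599 ≡ 1, so λ ≡ 41·41 ≡ 36.
  x = λ² - 36 - 36 = 1296 - 72 ≡ 2; y = λ·(36 - 2) - 43 ≡ 6. → (2, 6)
3P: (2, 6) + (36, 43). λ = (43 - 6)/(36 - 2) ≡ 37/34 mod 47. 34⁻¹ ≡ 18 (mod 47) since 34·18 = 612 ≡ 1, so λ ≡ 8.
  x = λ² - 2 - 36 = 64 - 38 ≡ 26; y = λ·(2 - 26) - 6 ≡ 37. → (26, 37)
4P: (26, 37) + (36, 43). λ = (43 - 37)/(36 - 26) ≡ 6/10 mod 47. 10⁻¹ ≡ 33 (mod 47) since 10·33 = 330 ≡ 1, so λ ≡ 10.
  x = λ² - 26 - 36 = 100 - 62 ≡ 38; y = λ·(26 - 38) - 37 ≡ 31. → (38, 31)
5P: (38, 31) + (36, 43). λ = (43 - 31)/(36 - 38) ≡ 12/45 mod 47. 45⁻¹ ≡ 23 (mod 47) since 45·23 = 1035 ≡ 1, so λ ≡ 41.
  x = λ² - 38 - 36 = 1681 - 74 ≡ 9; y = λ·(38 - 9) - 31 ≡ 30. → (9, 30)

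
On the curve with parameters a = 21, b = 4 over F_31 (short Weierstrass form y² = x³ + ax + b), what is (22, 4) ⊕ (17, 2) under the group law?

(12, 0)

(22, 4) + (17, 2). λ = (2 - 4)/(17 - 22) ≡ 29/26 mod 31. 26⁻¹ ≡ 6 (mod 31), so λ ≡ 19.
  x = λ² - 22 - 17 = 361 - 39 ≡ 12; y = λ·(22 - 12) - 4 ≡ 0. → (12, 0)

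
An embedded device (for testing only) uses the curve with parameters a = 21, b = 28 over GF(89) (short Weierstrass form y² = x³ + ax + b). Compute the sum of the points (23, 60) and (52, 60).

(14, 29)

(23, 60) + (52, 60). λ = (60 - 60)/(52 - 23) ≡ 0/29 mod 89. 29⁻¹ ≡ 43 (mod 89), so λ ≡ 0.
  x = λ² - 23 - 52 = 0 - 75 ≡ 14; y = λ·(23 - 14) - 60 ≡ 29. → (14, 29)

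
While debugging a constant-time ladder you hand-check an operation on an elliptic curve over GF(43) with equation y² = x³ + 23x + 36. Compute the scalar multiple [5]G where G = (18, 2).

(31, 28)

Repeated addition: build up to 5G.
2G: tangent at (18, 2): λ = (3·18² + 23)/(2·2) ≡ 6/4. 4⁻¹ ≡ 11 (mod 43) since 4·11 = 44 ≡ 1, so λ ≡ 6·11 ≡ 23.
  x = λ² - 18 - 18 = 529 - 36 ≡ 20; y = λ·(18 - 20) - 2 ≡ 38. → (20, 38)
3G: (20, 38) + (18, 2). λ = (2 - 38)/(18 - 20) ≡ 7/41 mod 43. 41⁻¹ ≡ 21 (mod 43), so λ ≡ 18.
  x = λ² - 20 - 18 = 324 - 38 ≡ 28; y = λ·(20 - 28) - 38 ≡ 33. → (28, 33)
4G: (28, 33) + (18, 2). λ = (2 - 33)/(18 - 28) ≡ 12/33 mod 43. 33⁻¹ ≡ 30 (mod 43), so λ ≡ 16.
  x = λ² - 28 - 18 = 256 - 46 ≡ 38; y = λ·(28 - 38) - 33 ≡ 22. → (38, 22)
5G: (38, 22) + (18, 2). λ = (2 - 22)/(18 - 38) ≡ 23/23 mod 43. 23⁻¹ ≡ 15 (mod 43) since 23·15 = 345 ≡ 1, so λ ≡ 1.
  x = λ² - 38 - 18 = 1 - 56 ≡ 31; y = λ·(38 - 31) - 22 ≡ 28. → (31, 28)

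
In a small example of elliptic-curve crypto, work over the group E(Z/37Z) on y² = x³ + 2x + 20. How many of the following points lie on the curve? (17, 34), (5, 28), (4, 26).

2

(17, 34): 34² ≡ 9, rhs ≡ 9 → on.
(5, 28): 28² ≡ 7, rhs ≡ 7 → on.
(4, 26): 26² ≡ 10, rhs ≡ 18 → off.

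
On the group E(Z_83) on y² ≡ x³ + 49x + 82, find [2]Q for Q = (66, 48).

(37, 80)

tangent at (66, 48): λ = (3·66² + 49)/(2·48) ≡ 3/13. 13⁻¹ ≡ 32 (mod 83), so λ ≡ 3·32 ≡ 13.
  x = λ² - 66 - 66 = 169 - 132 ≡ 37; y = λ·(66 - 37) - 48 ≡ 80. → (37, 80)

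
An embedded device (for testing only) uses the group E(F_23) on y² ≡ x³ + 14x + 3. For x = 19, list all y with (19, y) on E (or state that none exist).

x³ + 14x + 3 = 7128 ≡ 21 (mod 23).
21 is a non-residue mod 23; no y exists.

none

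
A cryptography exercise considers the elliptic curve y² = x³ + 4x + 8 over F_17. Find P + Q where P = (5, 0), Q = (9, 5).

(12, 4)

(5, 0) + (9, 5). λ = (5 - 0)/(9 - 5) ≡ 5/4 mod 17. 4⁻¹ ≡ 13 (mod 17) since 4·13 = 52 ≡ 1, so λ ≡ 14.
  x = λ² - 5 - 9 = 196 - 14 ≡ 12; y = λ·(5 - 12) - 0 ≡ 4. → (12, 4)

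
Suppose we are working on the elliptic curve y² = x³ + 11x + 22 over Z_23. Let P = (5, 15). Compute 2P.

tangent at (5, 15): λ = (3·5² + 11)/(2·15) ≡ 17/7. 7⁻¹ ≡ 10 (mod 23), so λ ≡ 17·10 ≡ 9.
  x = λ² - 5 - 5 = 81 - 10 ≡ 2; y = λ·(5 - 2) - 15 ≡ 12. → (2, 12)

(2, 12)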